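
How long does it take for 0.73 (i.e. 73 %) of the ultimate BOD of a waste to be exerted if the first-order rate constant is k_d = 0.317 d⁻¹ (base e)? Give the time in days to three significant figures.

y/L₀ = 1 − e^(−k_d t) = 0.73 ⇒ e^(−k_d t) = 0.270
t = −ln(0.270) / 0.317 = 1.309 / 0.317 = 4.130 d.

t ≈ 4.13 d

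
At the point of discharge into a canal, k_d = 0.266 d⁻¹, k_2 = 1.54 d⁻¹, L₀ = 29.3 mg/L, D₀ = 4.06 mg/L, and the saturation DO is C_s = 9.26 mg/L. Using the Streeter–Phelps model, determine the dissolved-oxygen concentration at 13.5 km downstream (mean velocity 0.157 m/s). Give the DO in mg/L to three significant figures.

Travel time t = x/v = 13.5 km / (0.157 m/s) = 13500 m / 0.157 m/s = 85990 s = 0.9952 d.
k_d L₀/(k_2−k_d) = 0.266×29.3/(1.54−0.266) = 7.794/1.274 = 6.118 mg/L.
e^(−k_d t) = e^(−0.266×0.9952) = 0.7674; e^(−k_2 t) = e^(−1.54×0.9952) = 0.2160.
D = 6.118 × (0.7674 − 0.2160) + 4.06 × 0.2160 = 3.374 + 0.8768 = 4.250 mg/L.
DO = C_s − D = 9.26 − 4.250 = 5.010 mg/L.

DO ≈ 5.01 mg/L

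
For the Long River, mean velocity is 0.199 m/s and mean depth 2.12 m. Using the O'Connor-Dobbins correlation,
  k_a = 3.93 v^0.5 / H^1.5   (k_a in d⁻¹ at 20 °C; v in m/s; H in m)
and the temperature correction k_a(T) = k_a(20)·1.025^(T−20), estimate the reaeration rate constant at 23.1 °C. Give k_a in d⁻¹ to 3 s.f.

k_a ≈ 0.613 d⁻¹

k_a(20) = 3.93 × 0.199^0.5 / 2.12^1.5 = 3.93 × 0.4461 / 3.087 = 0.5680 d⁻¹.
k_a(23.1) = 0.5680 × 1.025^(23.1−20) = 0.5680 × 1.080 = 0.6131 d⁻¹.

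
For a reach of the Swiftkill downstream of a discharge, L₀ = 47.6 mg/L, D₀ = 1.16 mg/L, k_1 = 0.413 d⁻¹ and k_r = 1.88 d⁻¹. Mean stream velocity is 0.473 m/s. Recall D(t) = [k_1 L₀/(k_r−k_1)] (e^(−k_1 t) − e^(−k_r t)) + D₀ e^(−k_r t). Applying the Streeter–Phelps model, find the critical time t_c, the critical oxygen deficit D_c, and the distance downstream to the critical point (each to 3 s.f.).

t_c ≈ 0.971 d; D_c ≈ 7.00 mg/L; x_c ≈ 39.7 km

t_c = [1/(k_r−k_1)] ln[(k_r/k_1)(1 − D₀(k_r−k_1)/(k_1 L₀))]
= [1/(1.88−0.413)] ln[(1.88/0.413)(1 − 1.16×1.467/(0.413×47.6))]
= (1/1.467) ln[4.552 × 0.9134] = 0.6817 × ln(4.158) = 0.6817 × 1.425 = 0.9714 d.
D_c = (k_1/k_r) L₀ e^(−k_1 t_c) = (0.413/1.88) × 47.6 × e^(−0.413×0.9714) = 0.2197 × 47.6 × 0.6695 = 7.001 mg/L.
x_c = v t_c = 0.473 m/s × 0.9714 d × 86400 s/d = 39700 m ≈ 39.7 km.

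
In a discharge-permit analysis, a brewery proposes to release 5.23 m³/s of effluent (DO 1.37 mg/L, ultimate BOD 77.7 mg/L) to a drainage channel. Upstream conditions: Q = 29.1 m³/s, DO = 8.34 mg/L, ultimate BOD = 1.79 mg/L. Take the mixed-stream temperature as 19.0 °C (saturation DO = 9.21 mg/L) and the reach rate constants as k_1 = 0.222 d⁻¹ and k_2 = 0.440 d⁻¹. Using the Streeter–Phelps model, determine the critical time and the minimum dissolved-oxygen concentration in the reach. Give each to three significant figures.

Mixed DO = (29.1×8.34 + 5.23×1.37)/(29.1+5.23) = 249.9/34.33 = 7.278 mg/L.
Mixed L₀ = (29.1×1.79 + 5.23×77.7)/(34.33) = 458.5/34.33 = 13.35 mg/L.
Initial deficit D₀ = C_s − DO₀ = 9.21 − 7.278 = 1.932 mg/L.
t_c = (1/0.2180) ln[(0.440/0.222)(1 − 1.932×0.2180/(0.222×13.35))] = 4.587 × ln(1.700) = 2.435 d.
D_c = (0.222/0.440) × 13.35 × e^(−0.222×2.435) = 0.5045 × 13.35 × 0.5824 = 3.924 mg/L.
Minimum DO = 9.21 − 3.924 = 5.286 mg/L.

t_c ≈ 2.44 d; minimum DO ≈ 5.29 mg/L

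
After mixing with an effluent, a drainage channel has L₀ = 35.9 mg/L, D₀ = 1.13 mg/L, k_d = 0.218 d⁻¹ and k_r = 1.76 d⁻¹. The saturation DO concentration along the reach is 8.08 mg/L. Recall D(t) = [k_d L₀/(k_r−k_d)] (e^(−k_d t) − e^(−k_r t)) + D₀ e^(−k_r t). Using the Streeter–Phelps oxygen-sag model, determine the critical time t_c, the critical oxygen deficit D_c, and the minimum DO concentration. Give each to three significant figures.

t_c ≈ 1.19 d; D_c ≈ 3.43 mg/L; min DO ≈ 4.65 mg/L

t_c = [1/(k_r−k_d)] ln[(k_r/k_d)(1 − D₀(k_r−k_d)/(k_d L₀))]
= [1/(1.76−0.218)] ln[(1.76/0.218)(1 − 1.13×1.542/(0.218×35.9))]
= (1/1.542) ln[8.073 × 0.7774] = 0.6485 × ln(6.276) = 0.6485 × 1.837 = 1.191 d.
D_c = (k_d/k_r) L₀ e^(−k_d t_c) = (0.218/1.76) × 35.9 × e^(−0.218×1.191) = 0.1239 × 35.9 × 0.7713 = 3.430 mg/L.
Minimum DO = C_s − D_c = 8.08 − 3.430 = 4.650 mg/L.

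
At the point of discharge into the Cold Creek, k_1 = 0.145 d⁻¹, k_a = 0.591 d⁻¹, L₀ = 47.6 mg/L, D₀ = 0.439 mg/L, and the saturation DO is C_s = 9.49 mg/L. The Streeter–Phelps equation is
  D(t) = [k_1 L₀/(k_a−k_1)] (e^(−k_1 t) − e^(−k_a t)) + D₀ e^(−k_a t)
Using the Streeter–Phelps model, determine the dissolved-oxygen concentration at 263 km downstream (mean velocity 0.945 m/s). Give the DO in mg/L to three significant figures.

DO ≈ 2.03 mg/L

Travel time t = x/v = 263 km / (0.945 m/s) = 263000 m / 0.945 m/s = 278300 s = 3.221 d.
k_1 L₀/(k_a−k_1) = 0.145×47.6/(0.591−0.145) = 6.902/0.4460 = 15.48 mg/L.
e^(−k_1 t) = e^(−0.145×3.221) = 0.6268; e^(−k_a t) = e^(−0.591×3.221) = 0.1490.
D = 15.48 × (0.6268 − 0.1490) + 0.439 × 0.1490 = 7.394 + 0.06542 = 7.460 mg/L.
DO = C_s − D = 9.49 − 7.460 = 2.030 mg/L.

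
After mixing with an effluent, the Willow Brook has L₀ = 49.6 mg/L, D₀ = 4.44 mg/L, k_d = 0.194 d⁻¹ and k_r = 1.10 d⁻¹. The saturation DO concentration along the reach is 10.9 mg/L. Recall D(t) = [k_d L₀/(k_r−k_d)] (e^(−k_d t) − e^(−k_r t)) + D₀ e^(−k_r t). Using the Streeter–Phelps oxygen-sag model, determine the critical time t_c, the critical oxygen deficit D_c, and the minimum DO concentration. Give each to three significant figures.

t_c ≈ 1.32 d; D_c ≈ 6.77 mg/L; min DO ≈ 4.13 mg/L

At the critical point dD/dt = 0, so k_d L₀ e^(−k_d t) = k_r D. Substituting D(t) from the Streeter–Phelps equation and solving for t gives
t_c = ln[(k_r/k_d)(1 − D₀(k_r−k_d)/(k_d L₀))] / (k_r−k_d).
Here k_r−k_d = 0.9060 d⁻¹ and 1 − D₀(k_r−k_d)/(k_d L₀) = 1 − 4.44×0.9060/(0.194×49.6) = 0.5820, so
t_c = ln(5.670 × 0.5820) / 0.9060 = 1.194 / 0.9060 = 1.318 d.
D_c = (k_d/k_r) L₀ e^(−k_d t_c) = (0.194/1.10) × 49.6 × e^(−0.194×1.318) = 0.1764 × 49.6 × 0.7744 = 6.774 mg/L.
Minimum DO = C_s − D_c = 10.9 − 6.774 = 4.126 mg/L.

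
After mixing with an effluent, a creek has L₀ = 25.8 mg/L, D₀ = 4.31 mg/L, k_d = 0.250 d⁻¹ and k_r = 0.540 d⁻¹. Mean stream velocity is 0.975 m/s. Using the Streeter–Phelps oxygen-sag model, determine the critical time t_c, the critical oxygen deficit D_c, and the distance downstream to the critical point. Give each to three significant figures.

t_c ≈ 1.91 d; D_c ≈ 7.40 mg/L; x_c ≈ 161 km

At the critical point dD/dt = 0, so k_d L₀ e^(−k_d t) = k_r D. Substituting D(t) from the Streeter–Phelps equation and solving for t gives
t_c = ln[(k_r/k_d)(1 − D₀(k_r−k_d)/(k_d L₀))] / (k_r−k_d).
Here k_r−k_d = 0.2900 d⁻¹ and 1 − D₀(k_r−k_d)/(k_d L₀) = 1 − 4.31×0.2900/(0.250×25.8) = 0.8062, so
t_c = ln(2.160 × 0.8062) / 0.2900 = 0.5547 / 0.2900 = 1.913 d.
L(t_c) = L₀ e^(−k_d t_c) = 25.8 × 0.6199 = 15.99 mg/L, and at the critical point k_r D_c = k_d L, so D_c = (0.250/0.540) × 15.99 = 7.404 mg/L.
x_c = v t_c = 0.975 m/s × 1.913 d × 86400 s/d = 161100 m ≈ 161 km.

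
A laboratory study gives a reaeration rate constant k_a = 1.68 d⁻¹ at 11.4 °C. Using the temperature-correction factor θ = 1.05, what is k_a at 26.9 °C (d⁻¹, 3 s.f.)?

k_a ≈ 3.58 d⁻¹

k_a(T₂) = k_a(T₁) · θ^(T₂−T₁) = 1.68 × 1.05^(26.9−11.4)
= 1.68 × 1.05^15.5 = 1.68 × 2.130 = 3.579 d⁻¹.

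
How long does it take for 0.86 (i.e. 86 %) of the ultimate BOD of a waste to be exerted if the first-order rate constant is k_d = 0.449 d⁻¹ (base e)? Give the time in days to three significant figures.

y/L₀ = 1 − e^(−k_d t) = 0.86 ⇒ e^(−k_d t) = 0.140
t = −ln(0.140) / 0.449 = 1.966 / 0.449 = 4.379 d.

t ≈ 4.38 d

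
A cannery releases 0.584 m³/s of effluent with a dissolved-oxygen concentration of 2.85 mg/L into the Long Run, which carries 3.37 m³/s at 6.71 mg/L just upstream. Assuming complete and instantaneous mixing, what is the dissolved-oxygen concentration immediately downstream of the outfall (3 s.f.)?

6.14 mg/L

Flow-weighted mixing: C = (Q_r C_r + Q_w C_w)/(Q_r + Q_w)
= (3.37×6.71 + 0.584×2.85)/(3.37 + 0.584) = 24.28/3.954 = 6.140 mg/L.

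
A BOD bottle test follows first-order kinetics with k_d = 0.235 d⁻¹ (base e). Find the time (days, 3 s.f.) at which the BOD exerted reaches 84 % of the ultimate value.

y/L₀ = 1 − e^(−k_d t) = 0.84 ⇒ e^(−k_d t) = 0.160
t = −ln(0.160) / 0.235 = 1.833 / 0.235 = 7.798 d.

t ≈ 7.80 d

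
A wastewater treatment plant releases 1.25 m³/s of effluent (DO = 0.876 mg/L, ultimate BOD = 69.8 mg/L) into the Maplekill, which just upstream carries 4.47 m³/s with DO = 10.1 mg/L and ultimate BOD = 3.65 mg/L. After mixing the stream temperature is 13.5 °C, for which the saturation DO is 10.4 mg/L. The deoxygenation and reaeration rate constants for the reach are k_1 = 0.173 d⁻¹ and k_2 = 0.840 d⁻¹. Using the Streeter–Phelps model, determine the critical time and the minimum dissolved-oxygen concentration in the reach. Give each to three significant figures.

t_c ≈ 1.35 d; minimum DO ≈ 7.45 mg/L

Mixed DO = (4.47×10.1 + 1.25×0.876)/(4.47+1.25) = 46.24/5.720 = 8.084 mg/L.
Mixed L₀ = (4.47×3.65 + 1.25×69.8)/(5.720) = 103.6/5.720 = 18.11 mg/L.
Initial deficit D₀ = C_s − DO₀ = 10.4 − 8.084 = 2.316 mg/L.
t_c = (1/0.6670) ln[(0.840/0.173)(1 − 2.316×0.6670/(0.173×18.11))] = 1.499 × ln(2.461) = 1.350 d.
D_c = (0.173/0.840) × 18.11 × e^(−0.173×1.350) = 0.2060 × 18.11 × 0.7917 = 2.952 mg/L.
Minimum DO = 10.4 − 2.952 = 7.448 mg/L.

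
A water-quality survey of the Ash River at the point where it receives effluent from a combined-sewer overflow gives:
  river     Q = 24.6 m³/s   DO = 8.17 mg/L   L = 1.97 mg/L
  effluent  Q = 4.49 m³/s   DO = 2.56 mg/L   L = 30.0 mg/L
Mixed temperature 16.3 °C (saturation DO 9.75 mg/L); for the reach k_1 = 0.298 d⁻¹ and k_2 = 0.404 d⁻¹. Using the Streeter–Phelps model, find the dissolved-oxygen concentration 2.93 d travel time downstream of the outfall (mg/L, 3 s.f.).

DO ≈ 7.03 mg/L

Mixed DO = (24.6×8.17 + 4.49×2.56)/(24.6+4.49) = 212.5/29.09 = 7.304 mg/L.
Mixed L₀ = (24.6×1.97 + 4.49×30.0)/(29.09) = 183.2/29.09 = 6.296 mg/L.
Initial deficit D₀ = C_s − DO₀ = 9.75 − 7.304 = 2.446 mg/L.
D(2.93) = [0.298×6.296/(0.404−0.298)](e^(−0.298×2.93) − e^(−0.404×2.93)) + 2.446 e^(−0.404×2.93)
= 17.70 × (0.4176 − 0.3061) + 2.446 × 0.3061 = 2.722 mg/L.
DO = 9.75 − 2.722 = 7.028 mg/L.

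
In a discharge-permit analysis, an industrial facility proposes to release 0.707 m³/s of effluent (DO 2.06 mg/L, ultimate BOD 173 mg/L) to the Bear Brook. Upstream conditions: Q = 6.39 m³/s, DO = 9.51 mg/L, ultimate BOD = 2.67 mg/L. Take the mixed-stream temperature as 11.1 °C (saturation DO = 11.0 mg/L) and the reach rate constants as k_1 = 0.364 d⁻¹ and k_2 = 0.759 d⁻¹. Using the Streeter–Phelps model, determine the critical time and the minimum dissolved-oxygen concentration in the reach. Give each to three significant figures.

Mixed DO = (6.39×9.51 + 0.707×2.06)/(6.39+0.707) = 62.23/7.097 = 8.768 mg/L.
Mixed L₀ = (6.39×2.67 + 0.707×173)/(7.097) = 139.4/7.097 = 19.64 mg/L.
Initial deficit D₀ = C_s − DO₀ = 11.0 − 8.768 = 2.232 mg/L.
t_c = (1/0.3950) ln[(0.759/0.364)(1 − 2.232×0.3950/(0.364×19.64))] = 2.532 × ln(1.828) = 1.527 d.
D_c = (0.364/0.759) × 19.64 × e^(−0.364×1.527) = 0.4796 × 19.64 × 0.5736 = 5.402 mg/L.
Minimum DO = 11.0 − 5.402 = 5.598 mg/L.

t_c ≈ 1.53 d; minimum DO ≈ 5.60 mg/L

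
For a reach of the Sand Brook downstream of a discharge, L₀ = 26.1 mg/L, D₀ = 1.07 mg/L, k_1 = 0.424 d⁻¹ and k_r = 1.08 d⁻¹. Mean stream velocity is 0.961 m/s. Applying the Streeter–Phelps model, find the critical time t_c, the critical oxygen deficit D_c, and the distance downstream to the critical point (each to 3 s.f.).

t_c ≈ 1.33 d; D_c ≈ 5.84 mg/L; x_c ≈ 110 km

With k_r/k_1 = 2.547 and 1 − D₀(k_r−k_1)/(k_1 L₀) = 0.9366,
t_c = ln(2.547 × 0.9366) / (1.08 − 0.424) = ln(2.386) / 0.6560 = 0.8695/0.6560 = 1.325 d.
L(t_c) = L₀ e^(−k_1 t_c) = 26.1 × 0.5701 = 14.88 mg/L, and at the critical point k_r D_c = k_1 L, so D_c = (0.424/1.08) × 14.88 = 5.842 mg/L.
x_c = v t_c = 0.961 m/s × 1.325 d × 86400 s/d = 110000 m ≈ 110 km.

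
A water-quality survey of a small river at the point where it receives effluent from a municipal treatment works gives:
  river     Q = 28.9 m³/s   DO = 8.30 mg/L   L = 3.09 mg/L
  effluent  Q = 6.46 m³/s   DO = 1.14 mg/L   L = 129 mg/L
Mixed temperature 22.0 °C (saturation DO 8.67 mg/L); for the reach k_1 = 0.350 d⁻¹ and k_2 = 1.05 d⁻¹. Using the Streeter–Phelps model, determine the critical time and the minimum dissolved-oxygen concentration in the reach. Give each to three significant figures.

t_c ≈ 1.37 d; minimum DO ≈ 3.29 mg/L

Mixed DO = (28.9×8.30 + 6.46×1.14)/(28.9+6.46) = 247.2/35.36 = 6.992 mg/L.
Mixed L₀ = (28.9×3.09 + 6.46×129)/(35.36) = 922.6/35.36 = 26.09 mg/L.
Initial deficit D₀ = C_s − DO₀ = 8.67 − 6.992 = 1.678 mg/L.
t_c = (1/0.7000) ln[(1.05/0.350)(1 − 1.678×0.7000/(0.350×26.09))] = 1.429 × ln(2.614) = 1.373 d.
D_c = (0.350/1.05) × 26.09 × e^(−0.350×1.373) = 0.3333 × 26.09 × 0.6185 = 5.379 mg/L.
Minimum DO = 8.67 − 5.379 = 3.291 mg/L.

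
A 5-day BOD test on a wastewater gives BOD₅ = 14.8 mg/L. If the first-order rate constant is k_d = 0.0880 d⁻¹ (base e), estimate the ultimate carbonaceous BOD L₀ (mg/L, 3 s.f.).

L₀ ≈ 41.6 mg/L

BOD₅ = L₀(1 − e^(−5k_d)) ⇒ L₀ = BOD₅ / (1 − e^(−5×0.0880))
= 14.8 / (1 − 0.6440) = 14.8 / 0.3560 = 41.58 mg/L.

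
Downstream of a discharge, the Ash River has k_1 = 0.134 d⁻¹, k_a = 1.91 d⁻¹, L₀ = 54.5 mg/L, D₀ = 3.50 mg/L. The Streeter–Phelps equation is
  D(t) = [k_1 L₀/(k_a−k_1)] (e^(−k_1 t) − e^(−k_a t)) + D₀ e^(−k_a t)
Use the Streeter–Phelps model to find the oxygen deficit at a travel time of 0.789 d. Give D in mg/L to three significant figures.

D ≈ 3.56 mg/L

k_1 L₀/(k_a−k_1) = 0.134×54.5/(1.91−0.134) = 7.303/1.776 = 4.112 mg/L.
e^(−k_1 t) = e^(−0.134×0.7890) = 0.8997; e^(−k_a t) = e^(−1.91×0.7890) = 0.2216.
D = 4.112 × (0.8997 − 0.2216) + 3.50 × 0.2216 = 2.788 + 0.7755 = 3.564 mg/L.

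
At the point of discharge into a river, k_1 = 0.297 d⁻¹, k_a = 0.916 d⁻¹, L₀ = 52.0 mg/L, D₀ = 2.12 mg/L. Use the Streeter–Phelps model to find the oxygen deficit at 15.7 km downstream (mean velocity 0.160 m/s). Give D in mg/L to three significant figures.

Travel time t = x/v = 15.7 km / (0.160 m/s) = 15700 m / 0.160 m/s = 98120 s = 1.136 d.
k_1 L₀/(k_a−k_1) = 0.297×52.0/(0.916−0.297) = 15.44/0.6190 = 24.95 mg/L.
e^(−k_1 t) = e^(−0.297×1.136) = 0.7137; e^(−k_a t) = e^(−0.916×1.136) = 0.3533.
D = 24.95 × (0.7137 − 0.3533) + 2.12 × 0.3533 = 8.991 + 0.7491 = 9.740 mg/L.

D ≈ 9.74 mg/L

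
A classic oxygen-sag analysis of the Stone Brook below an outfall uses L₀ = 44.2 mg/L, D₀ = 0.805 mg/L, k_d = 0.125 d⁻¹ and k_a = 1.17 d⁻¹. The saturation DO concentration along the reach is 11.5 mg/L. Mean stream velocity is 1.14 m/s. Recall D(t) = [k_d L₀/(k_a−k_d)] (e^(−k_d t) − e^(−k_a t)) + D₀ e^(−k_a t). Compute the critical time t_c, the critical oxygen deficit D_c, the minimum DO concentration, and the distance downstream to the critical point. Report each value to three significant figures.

At the critical point dD/dt = 0, so k_d L₀ e^(−k_d t) = k_a D. Substituting D(t) from the Streeter–Phelps equation and solving for t gives
t_c = ln[(k_a/k_d)(1 − D₀(k_a−k_d)/(k_d L₀))] / (k_a−k_d).
Here k_a−k_d = 1.045 d⁻¹ and 1 − D₀(k_a−k_d)/(k_d L₀) = 1 − 0.805×1.045/(0.125×44.2) = 0.8477, so
t_c = ln(9.360 × 0.8477) / 1.045 = 2.071 / 1.045 = 1.982 d.
L(t_c) = L₀ e^(−k_d t_c) = 44.2 × 0.7805 = 34.50 mg/L, and at the critical point k_a D_c = k_d L, so D_c = (0.125/1.17) × 34.50 = 3.686 mg/L.
Minimum DO = C_s − D_c = 11.5 − 3.686 = 7.814 mg/L.
x_c = v t_c = 1.14 m/s × 1.982 d × 86400 s/d = 195200 m ≈ 195 km.

t_c ≈ 1.98 d; D_c ≈ 3.69 mg/L; min DO ≈ 7.81 mg/L; x_c ≈ 195 km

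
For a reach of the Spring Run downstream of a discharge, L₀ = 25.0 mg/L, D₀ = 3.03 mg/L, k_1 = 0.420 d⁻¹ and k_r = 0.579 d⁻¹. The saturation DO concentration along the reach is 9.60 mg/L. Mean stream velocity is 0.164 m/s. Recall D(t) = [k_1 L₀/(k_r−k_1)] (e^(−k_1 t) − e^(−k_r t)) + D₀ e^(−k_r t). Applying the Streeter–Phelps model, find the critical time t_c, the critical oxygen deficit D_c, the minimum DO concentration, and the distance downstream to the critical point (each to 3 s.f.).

t_c ≈ 1.72 d; D_c ≈ 8.79 mg/L; min DO ≈ 0.808 mg/L; x_c ≈ 24.4 km

t_c = [1/(k_r−k_1)] ln[(k_r/k_1)(1 − D₀(k_r−k_1)/(k_1 L₀))]
= [1/(0.579−0.420)] ln[(0.579/0.420)(1 − 3.03×0.1590/(0.420×25.0))]
= (1/0.1590) ln[1.379 × 0.9541] = 6.289 × ln(1.315) = 6.289 × 0.2741 = 1.724 d.
D_c = (k_1/k_r) L₀ e^(−k_1 t_c) = (0.420/0.579) × 25.0 × e^(−0.420×1.724) = 0.7254 × 25.0 × 0.4848 = 8.792 mg/L.
Minimum DO = C_s − D_c = 9.60 − 8.792 = 0.8080 mg/L.
x_c = v t_c = 0.164 m/s × 1.724 d × 86400 s/d = 24430 m ≈ 24.4 km.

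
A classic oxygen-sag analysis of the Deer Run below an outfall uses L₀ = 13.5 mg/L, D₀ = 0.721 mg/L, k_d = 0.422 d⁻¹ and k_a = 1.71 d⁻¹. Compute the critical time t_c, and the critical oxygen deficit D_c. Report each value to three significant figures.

t_c ≈ 0.948 d; D_c ≈ 2.23 mg/L

At the critical point dD/dt = 0, so k_d L₀ e^(−k_d t) = k_a D. Substituting D(t) from the Streeter–Phelps equation and solving for t gives
t_c = ln[(k_a/k_d)(1 − D₀(k_a−k_d)/(k_d L₀))] / (k_a−k_d).
Here k_a−k_d = 1.288 d⁻¹ and 1 − D₀(k_a−k_d)/(k_d L₀) = 1 − 0.721×1.288/(0.422×13.5) = 0.8370, so
t_c = ln(4.052 × 0.8370) / 1.288 = 1.221 / 1.288 = 0.9482 d.
D_c = (k_d/k_a) L₀ e^(−k_d t_c) = (0.422/1.71) × 13.5 × e^(−0.422×0.9482) = 0.2468 × 13.5 × 0.6702 = 2.233 mg/L.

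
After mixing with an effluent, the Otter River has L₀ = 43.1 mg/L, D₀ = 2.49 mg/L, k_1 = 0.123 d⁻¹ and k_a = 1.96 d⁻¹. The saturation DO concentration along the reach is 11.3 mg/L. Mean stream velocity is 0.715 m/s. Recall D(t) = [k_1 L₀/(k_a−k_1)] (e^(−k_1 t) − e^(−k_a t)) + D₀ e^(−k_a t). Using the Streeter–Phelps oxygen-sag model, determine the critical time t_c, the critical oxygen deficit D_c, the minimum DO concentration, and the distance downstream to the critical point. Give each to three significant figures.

t_c ≈ 0.426 d; D_c ≈ 2.57 mg/L; min DO ≈ 8.73 mg/L; x_c ≈ 26.3 km

t_c = [1/(k_a−k_1)] ln[(k_a/k_1)(1 − D₀(k_a−k_1)/(k_1 L₀))]
= [1/(1.96−0.123)] ln[(1.96/0.123)(1 − 2.49×1.837/(0.123×43.1))]
= (1/1.837) ln[15.93 × 0.1372] = 0.5444 × ln(2.186) = 0.5444 × 0.7820 = 0.4257 d.
D_c = (k_1/k_a) L₀ e^(−k_1 t_c) = (0.123/1.96) × 43.1 × e^(−0.123×0.4257) = 0.06276 × 43.1 × 0.9490 = 2.567 mg/L.
Minimum DO = C_s − D_c = 11.3 − 2.567 = 8.733 mg/L.
x_c = v t_c = 0.715 m/s × 0.4257 d × 86400 s/d = 26300 m ≈ 26.3 km.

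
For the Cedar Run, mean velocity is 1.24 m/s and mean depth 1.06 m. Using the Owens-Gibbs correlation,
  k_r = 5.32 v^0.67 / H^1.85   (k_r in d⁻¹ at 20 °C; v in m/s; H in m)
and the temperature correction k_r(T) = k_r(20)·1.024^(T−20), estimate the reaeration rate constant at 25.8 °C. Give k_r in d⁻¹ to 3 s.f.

k_r(20) = 5.32 × 1.24^0.67 / 1.06^1.85 = 5.32 × 1.155 / 1.114 = 5.517 d⁻¹.
k_r(25.8) = 5.517 × 1.024^(25.8−20) = 5.517 × 1.147 = 6.330 d⁻¹.

k_r ≈ 6.33 d⁻¹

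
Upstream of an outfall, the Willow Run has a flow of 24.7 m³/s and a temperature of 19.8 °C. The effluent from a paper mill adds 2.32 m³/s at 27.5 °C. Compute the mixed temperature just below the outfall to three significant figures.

20.5 °C

Flow-weighted mixing: C = (Q_r C_r + Q_w C_w)/(Q_r + Q_w)
= (24.7×19.8 + 2.32×27.5)/(24.7 + 2.32) = 552.9/27.02 = 20.46 °C.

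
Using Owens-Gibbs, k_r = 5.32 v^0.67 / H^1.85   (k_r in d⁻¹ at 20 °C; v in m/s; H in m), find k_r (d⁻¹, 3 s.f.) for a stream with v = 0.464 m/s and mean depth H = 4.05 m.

k_r = 5.32 × 0.464^0.67 / 4.05^1.85 = 5.32 × 0.5978 / 13.30 = 0.2392 d⁻¹.

k_r ≈ 0.239 d⁻¹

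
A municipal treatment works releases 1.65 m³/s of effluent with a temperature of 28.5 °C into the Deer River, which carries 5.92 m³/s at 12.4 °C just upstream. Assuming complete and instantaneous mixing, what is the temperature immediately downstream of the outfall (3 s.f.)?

Flow-weighted mixing: C = (Q_r C_r + Q_w C_w)/(Q_r + Q_w)
= (5.92×12.4 + 1.65×28.5)/(5.92 + 1.65) = 120.4/7.570 = 15.91 °C.

15.9 °C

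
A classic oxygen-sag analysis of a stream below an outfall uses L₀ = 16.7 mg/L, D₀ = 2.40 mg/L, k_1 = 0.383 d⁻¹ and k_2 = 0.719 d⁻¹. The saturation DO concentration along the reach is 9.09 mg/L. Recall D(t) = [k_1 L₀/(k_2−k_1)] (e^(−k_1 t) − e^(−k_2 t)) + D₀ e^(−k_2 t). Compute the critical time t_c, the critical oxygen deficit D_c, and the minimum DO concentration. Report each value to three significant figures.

t_c ≈ 1.47 d; D_c ≈ 5.06 mg/L; min DO ≈ 4.03 mg/L

At the critical point dD/dt = 0, so k_1 L₀ e^(−k_1 t) = k_2 D. Substituting D(t) from the Streeter–Phelps equation and solving for t gives
t_c = ln[(k_2/k_1)(1 − D₀(k_2−k_1)/(k_1 L₀))] / (k_2−k_1).
Here k_2−k_1 = 0.3360 d⁻¹ and 1 − D₀(k_2−k_1)/(k_1 L₀) = 1 − 2.40×0.3360/(0.383×16.7) = 0.8739, so
t_c = ln(1.877 × 0.8739) / 0.3360 = 0.4951 / 0.3360 = 1.473 d.
D_c = (k_1/k_2) L₀ e^(−k_1 t_c) = (0.383/0.719) × 16.7 × e^(−0.383×1.473) = 0.5327 × 16.7 × 0.5688 = 5.060 mg/L.
Minimum DO = C_s − D_c = 9.09 − 5.060 = 4.030 mg/L.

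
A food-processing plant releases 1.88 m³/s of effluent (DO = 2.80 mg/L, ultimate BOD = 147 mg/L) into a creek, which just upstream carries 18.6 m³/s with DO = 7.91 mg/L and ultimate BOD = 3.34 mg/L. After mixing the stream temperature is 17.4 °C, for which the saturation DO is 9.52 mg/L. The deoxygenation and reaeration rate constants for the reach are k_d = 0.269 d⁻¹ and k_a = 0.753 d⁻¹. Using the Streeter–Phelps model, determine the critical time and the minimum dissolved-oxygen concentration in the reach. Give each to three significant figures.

t_c ≈ 1.60 d; minimum DO ≈ 5.68 mg/L

Mixed DO = (18.6×7.91 + 1.88×2.80)/(18.6+1.88) = 152.4/20.48 = 7.441 mg/L.
Mixed L₀ = (18.6×3.34 + 1.88×147)/(20.48) = 338.5/20.48 = 16.53 mg/L.
Initial deficit D₀ = C_s − DO₀ = 9.52 − 7.441 = 2.079 mg/L.
t_c = (1/0.4840) ln[(0.753/0.269)(1 − 2.079×0.4840/(0.269×16.53))] = 2.066 × ln(2.166) = 1.597 d.
D_c = (0.269/0.753) × 16.53 × e^(−0.269×1.597) = 0.3572 × 16.53 × 0.6509 = 3.843 mg/L.
Minimum DO = 9.52 − 3.843 = 5.677 mg/L.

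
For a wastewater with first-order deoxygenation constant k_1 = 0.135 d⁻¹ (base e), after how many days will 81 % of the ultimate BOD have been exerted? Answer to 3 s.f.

t ≈ 12.3 d

y/L₀ = 1 − e^(−k_1 t) = 0.81 ⇒ e^(−k_1 t) = 0.190
t = −ln(0.190) / 0.135 = 1.661 / 0.135 = 12.30 d.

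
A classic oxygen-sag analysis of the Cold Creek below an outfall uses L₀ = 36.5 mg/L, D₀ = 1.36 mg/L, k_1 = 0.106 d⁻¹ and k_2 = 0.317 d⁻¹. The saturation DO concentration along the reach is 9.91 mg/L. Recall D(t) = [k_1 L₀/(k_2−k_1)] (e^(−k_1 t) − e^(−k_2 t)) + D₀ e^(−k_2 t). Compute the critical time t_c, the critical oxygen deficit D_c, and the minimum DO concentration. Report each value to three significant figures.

t_c = [1/(k_2−k_1)] ln[(k_2/k_1)(1 − D₀(k_2−k_1)/(k_1 L₀))]
= [1/(0.317−0.106)] ln[(0.317/0.106)(1 − 1.36×0.2110/(0.106×36.5))]
= (1/0.2110) ln[2.991 × 0.9258] = 4.739 × ln(2.769) = 4.739 × 1.018 = 4.827 d.
D_c = (k_1/k_2) L₀ e^(−k_1 t_c) = (0.106/0.317) × 36.5 × e^(−0.106×4.827) = 0.3344 × 36.5 × 0.5995 = 7.317 mg/L.
Minimum DO = C_s − D_c = 9.91 − 7.317 = 2.593 mg/L.

t_c ≈ 4.83 d; D_c ≈ 7.32 mg/L; min DO ≈ 2.59 mg/L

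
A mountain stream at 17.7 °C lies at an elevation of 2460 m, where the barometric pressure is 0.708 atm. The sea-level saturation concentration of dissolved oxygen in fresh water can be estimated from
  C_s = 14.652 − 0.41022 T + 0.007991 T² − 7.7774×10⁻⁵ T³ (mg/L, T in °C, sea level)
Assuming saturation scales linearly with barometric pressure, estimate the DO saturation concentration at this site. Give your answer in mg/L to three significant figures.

C_s ≈ 6.70 mg/L

At sea level: C_s = 14.652 − 0.41022×17.7 + 0.007991×17.7² − 7.7774×10⁻⁵×17.7³ = 9.463 mg/L.
Pressure correction: C_s' = 9.463 × 0.708 = 6.700 mg/L.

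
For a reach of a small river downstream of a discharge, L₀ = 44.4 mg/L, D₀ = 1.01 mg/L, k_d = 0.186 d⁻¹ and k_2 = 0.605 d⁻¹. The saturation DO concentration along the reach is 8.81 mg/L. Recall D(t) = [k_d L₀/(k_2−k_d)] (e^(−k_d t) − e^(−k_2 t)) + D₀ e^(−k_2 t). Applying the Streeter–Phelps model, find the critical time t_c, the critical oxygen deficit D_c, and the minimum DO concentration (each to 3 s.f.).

t_c ≈ 2.69 d; D_c ≈ 8.28 mg/L; min DO ≈ 0.533 mg/L

With k_2/k_d = 3.253 and 1 − D₀(k_2−k_d)/(k_d L₀) = 0.9488,
t_c = ln(3.253 × 0.9488) / (0.605 − 0.186) = ln(3.086) / 0.4190 = 1.127/0.4190 = 2.689 d.
D_c = (k_d/k_2) L₀ e^(−k_d t_c) = (0.186/0.605) × 44.4 × e^(−0.186×2.689) = 0.3074 × 44.4 × 0.6064 = 8.277 mg/L.
Minimum DO = C_s − D_c = 8.81 − 8.277 = 0.5327 mg/L.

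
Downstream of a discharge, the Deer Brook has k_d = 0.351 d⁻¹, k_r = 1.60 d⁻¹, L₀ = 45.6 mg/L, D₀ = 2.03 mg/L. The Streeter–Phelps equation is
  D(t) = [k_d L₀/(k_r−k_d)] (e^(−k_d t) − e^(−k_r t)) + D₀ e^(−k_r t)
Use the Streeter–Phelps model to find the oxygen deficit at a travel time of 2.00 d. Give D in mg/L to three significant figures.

D ≈ 5.91 mg/L

k_d L₀/(k_r−k_d) = 0.351×45.6/(1.60−0.351) = 16.01/1.249 = 12.81 mg/L.
e^(−k_d t) = e^(−0.351×2.000) = 0.4956; e^(−k_r t) = e^(−1.60×2.000) = 0.04076.
D = 12.81 × (0.4956 − 0.04076) + 2.03 × 0.04076 = 5.829 + 0.08275 = 5.911 mg/L.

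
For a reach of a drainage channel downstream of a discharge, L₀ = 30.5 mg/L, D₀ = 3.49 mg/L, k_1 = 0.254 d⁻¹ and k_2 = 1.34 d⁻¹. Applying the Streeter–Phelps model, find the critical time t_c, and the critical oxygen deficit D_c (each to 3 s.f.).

t_c = [1/(k_2−k_1)] ln[(k_2/k_1)(1 − D₀(k_2−k_1)/(k_1 L₀))]
= [1/(1.34−0.254)] ln[(1.34/0.254)(1 − 3.49×1.086/(0.254×30.5))]
= (1/1.086) ln[5.276 × 0.5108] = 0.9208 × ln(2.695) = 0.9208 × 0.9912 = 0.9127 d.
L(t_c) = L₀ e^(−k_1 t_c) = 30.5 × 0.7931 = 24.19 mg/L, and at the critical point k_2 D_c = k_1 L, so D_c = (0.254/1.34) × 24.19 = 4.585 mg/L.

t_c ≈ 0.913 d; D_c ≈ 4.59 mg/L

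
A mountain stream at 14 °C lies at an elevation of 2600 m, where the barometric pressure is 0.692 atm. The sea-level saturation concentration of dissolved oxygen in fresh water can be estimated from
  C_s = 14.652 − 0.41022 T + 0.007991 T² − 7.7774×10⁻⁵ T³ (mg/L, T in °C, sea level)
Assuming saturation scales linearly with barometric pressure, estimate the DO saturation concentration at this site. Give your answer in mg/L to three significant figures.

C_s ≈ 7.10 mg/L

At sea level: C_s = 14.652 − 0.41022×14 + 0.007991×14² − 7.7774×10⁻⁵×14³ = 10.26 mg/L.
Pressure correction: C_s' = 10.26 × 0.692 = 7.101 mg/L.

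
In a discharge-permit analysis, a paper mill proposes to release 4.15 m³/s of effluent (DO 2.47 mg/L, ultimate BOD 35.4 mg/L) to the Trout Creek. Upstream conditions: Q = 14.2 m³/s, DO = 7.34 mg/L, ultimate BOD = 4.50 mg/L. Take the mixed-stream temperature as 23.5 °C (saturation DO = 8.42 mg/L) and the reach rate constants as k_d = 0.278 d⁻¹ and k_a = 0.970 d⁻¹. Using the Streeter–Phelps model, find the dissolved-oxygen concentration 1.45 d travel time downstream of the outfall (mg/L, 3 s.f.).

Mixed DO = (14.2×7.34 + 4.15×2.47)/(14.2+4.15) = 114.5/18.35 = 6.239 mg/L.
Mixed L₀ = (14.2×4.50 + 4.15×35.4)/(18.35) = 210.8/18.35 = 11.49 mg/L.
Initial deficit D₀ = C_s − DO₀ = 8.42 − 6.239 = 2.181 mg/L.
D(1.45) = [0.278×11.49/(0.970−0.278)](e^(−0.278×1.45) − e^(−0.970×1.45)) + 2.181 e^(−0.970×1.45)
= 4.615 × (0.6682 − 0.2450) + 2.181 × 0.2450 = 2.488 mg/L.
DO = 8.42 − 2.488 = 5.932 mg/L.

DO ≈ 5.93 mg/L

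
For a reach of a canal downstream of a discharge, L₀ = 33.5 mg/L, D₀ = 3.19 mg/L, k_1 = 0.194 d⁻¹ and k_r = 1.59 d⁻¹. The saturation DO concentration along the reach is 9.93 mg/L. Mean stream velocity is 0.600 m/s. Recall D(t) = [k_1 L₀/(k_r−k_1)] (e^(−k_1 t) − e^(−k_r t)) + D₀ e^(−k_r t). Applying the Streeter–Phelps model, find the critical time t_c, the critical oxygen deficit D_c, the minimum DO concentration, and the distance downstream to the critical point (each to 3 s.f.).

t_c ≈ 0.679 d; D_c ≈ 3.58 mg/L; min DO ≈ 6.35 mg/L; x_c ≈ 35.2 km

t_c = [1/(k_r−k_1)] ln[(k_r/k_1)(1 − D₀(k_r−k_1)/(k_1 L₀))]
= [1/(1.59−0.194)] ln[(1.59/0.194)(1 − 3.19×1.396/(0.194×33.5))]
= (1/1.396) ln[8.196 × 0.3148] = 0.7163 × ln(2.580) = 0.7163 × 0.9478 = 0.6789 d.
L(t_c) = L₀ e^(−k_1 t_c) = 33.5 × 0.8766 = 29.37 mg/L, and at the critical point k_r D_c = k_1 L, so D_c = (0.194/1.59) × 29.37 = 3.583 mg/L.
Minimum DO = C_s − D_c = 9.93 − 3.583 = 6.347 mg/L.
x_c = v t_c = 0.600 m/s × 0.6789 d × 86400 s/d = 35190 m ≈ 35.2 km.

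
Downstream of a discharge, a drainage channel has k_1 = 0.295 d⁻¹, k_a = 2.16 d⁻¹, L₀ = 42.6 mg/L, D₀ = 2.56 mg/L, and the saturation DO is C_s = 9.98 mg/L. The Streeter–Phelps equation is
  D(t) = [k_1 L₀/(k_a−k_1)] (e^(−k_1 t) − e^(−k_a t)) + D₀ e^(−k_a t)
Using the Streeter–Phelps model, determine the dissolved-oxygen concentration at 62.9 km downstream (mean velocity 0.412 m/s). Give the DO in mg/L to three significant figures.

DO ≈ 6.07 mg/L

Travel time t = x/v = 62.9 km / (0.412 m/s) = 62900 m / 0.412 m/s = 152700 s = 1.767 d.
k_1 L₀/(k_a−k_1) = 0.295×42.6/(2.16−0.295) = 12.57/1.865 = 6.738 mg/L.
e^(−k_1 t) = e^(−0.295×1.767) = 0.5938; e^(−k_a t) = e^(−2.16×1.767) = 0.02200.
D = 6.738 × (0.5938 − 0.02200) + 2.56 × 0.02200 = 3.853 + 0.05632 = 3.909 mg/L.
DO = C_s − D = 9.98 − 3.909 = 6.071 mg/L.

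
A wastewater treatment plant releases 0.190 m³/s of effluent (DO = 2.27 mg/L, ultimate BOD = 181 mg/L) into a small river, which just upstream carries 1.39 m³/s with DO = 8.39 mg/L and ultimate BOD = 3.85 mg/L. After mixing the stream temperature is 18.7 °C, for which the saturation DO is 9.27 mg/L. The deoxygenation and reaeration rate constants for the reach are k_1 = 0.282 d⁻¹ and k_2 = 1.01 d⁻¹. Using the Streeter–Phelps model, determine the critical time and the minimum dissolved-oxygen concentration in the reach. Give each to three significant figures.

Mixed DO = (1.39×8.39 + 0.190×2.27)/(1.39+0.190) = 12.09/1.580 = 7.654 mg/L.
Mixed L₀ = (1.39×3.85 + 0.190×181)/(1.580) = 39.74/1.580 = 25.15 mg/L.
Initial deficit D₀ = C_s − DO₀ = 9.27 − 7.654 = 1.616 mg/L.
t_c = (1/0.7280) ln[(1.01/0.282)(1 − 1.616×0.7280/(0.282×25.15))] = 1.374 × ln(2.988) = 1.503 d.
D_c = (0.282/1.01) × 25.15 × e^(−0.282×1.503) = 0.2792 × 25.15 × 0.6545 = 4.596 mg/L.
Minimum DO = 9.27 − 4.596 = 4.674 mg/L.

t_c ≈ 1.50 d; minimum DO ≈ 4.67 mg/L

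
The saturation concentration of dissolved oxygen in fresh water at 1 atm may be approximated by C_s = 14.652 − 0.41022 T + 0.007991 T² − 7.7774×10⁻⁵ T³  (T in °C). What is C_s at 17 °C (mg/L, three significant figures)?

C_s ≈ 9.61 mg/L

C_s = 14.652 − 0.41022×17 + 0.007991×17² − 7.7774×10⁻⁵×17³ = 9.606 mg/L.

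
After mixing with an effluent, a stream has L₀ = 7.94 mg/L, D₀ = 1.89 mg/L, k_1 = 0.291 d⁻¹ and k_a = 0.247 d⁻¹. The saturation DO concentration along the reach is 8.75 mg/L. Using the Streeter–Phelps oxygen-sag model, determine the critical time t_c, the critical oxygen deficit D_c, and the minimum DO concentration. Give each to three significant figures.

With k_a/k_1 = 0.8488 and 1 − D₀(k_a−k_1)/(k_1 L₀) = 1.036,
t_c = ln(0.8488 × 1.036) / (0.247 − 0.291) = ln(0.8793) / -0.04400 = -0.1286/-0.04400 = 2.922 d.
D_c = (k_1/k_a) L₀ e^(−k_1 t_c) = (0.291/0.247) × 7.94 × e^(−0.291×2.922) = 1.178 × 7.94 × 0.4273 = 3.997 mg/L.
Minimum DO = C_s − D_c = 8.75 − 3.997 = 4.753 mg/L.

t_c ≈ 2.92 d; D_c ≈ 4.00 mg/L; min DO ≈ 4.75 mg/L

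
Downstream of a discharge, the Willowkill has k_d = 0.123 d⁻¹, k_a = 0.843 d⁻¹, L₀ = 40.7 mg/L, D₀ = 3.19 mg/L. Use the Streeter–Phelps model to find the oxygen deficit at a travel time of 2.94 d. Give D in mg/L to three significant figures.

D ≈ 4.53 mg/L

k_d L₀/(k_a−k_d) = 0.123×40.7/(0.843−0.123) = 5.006/0.7200 = 6.953 mg/L.
e^(−k_d t) = e^(−0.123×2.940) = 0.6965; e^(−k_a t) = e^(−0.843×2.940) = 0.08388.
D = 6.953 × (0.6965 − 0.08388) + 3.19 × 0.08388 = 4.260 + 0.2676 = 4.527 mg/L.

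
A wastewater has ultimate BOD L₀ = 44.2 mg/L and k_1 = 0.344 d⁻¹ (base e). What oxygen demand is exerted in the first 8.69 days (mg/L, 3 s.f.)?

y_t = L₀(1 − e^(−k_1 t)) = 44.2 × (1 − e^(−0.344×8.69))
= 44.2 × (1 − 0.05032) = 44.2 × 0.9497 = 41.98 mg/L.

y ≈ 42.0 mg/L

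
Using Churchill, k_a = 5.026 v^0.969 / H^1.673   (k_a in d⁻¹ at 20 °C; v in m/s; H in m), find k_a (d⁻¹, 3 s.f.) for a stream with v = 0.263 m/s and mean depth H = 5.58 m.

k_a = 5.026 × 0.263^0.969 / 5.58^1.673 = 5.026 × 0.2741 / 17.75 = 0.07763 d⁻¹.

k_a ≈ 0.0776 d⁻¹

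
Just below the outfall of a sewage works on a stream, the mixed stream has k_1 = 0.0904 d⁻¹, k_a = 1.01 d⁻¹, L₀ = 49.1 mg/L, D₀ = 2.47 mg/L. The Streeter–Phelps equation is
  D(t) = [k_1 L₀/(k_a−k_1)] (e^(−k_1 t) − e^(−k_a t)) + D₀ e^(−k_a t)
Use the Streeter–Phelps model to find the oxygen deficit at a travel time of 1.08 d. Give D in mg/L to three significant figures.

D ≈ 3.59 mg/L

k_1 L₀/(k_a−k_1) = 0.0904×49.1/(1.01−0.0904) = 4.439/0.9196 = 4.827 mg/L.
e^(−k_1 t) = e^(−0.0904×1.080) = 0.9070; e^(−k_a t) = e^(−1.01×1.080) = 0.3359.
D = 4.827 × (0.9070 − 0.3359) + 2.47 × 0.3359 = 2.756 + 0.8298 = 3.586 mg/L.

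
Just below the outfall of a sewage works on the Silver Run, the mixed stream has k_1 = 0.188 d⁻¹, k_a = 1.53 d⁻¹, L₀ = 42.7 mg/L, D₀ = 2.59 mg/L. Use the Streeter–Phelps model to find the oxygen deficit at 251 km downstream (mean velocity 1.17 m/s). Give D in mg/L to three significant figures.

D ≈ 3.67 mg/L

Travel time t = x/v = 251 km / (1.17 m/s) = 251000 m / 1.17 m/s = 214500 s = 2.483 d.
k_1 L₀/(k_a−k_1) = 0.188×42.7/(1.53−0.188) = 8.028/1.342 = 5.982 mg/L.
e^(−k_1 t) = e^(−0.188×2.483) = 0.6270; e^(−k_a t) = e^(−1.53×2.483) = 0.02239.
D = 5.982 × (0.6270 − 0.02239) + 2.59 × 0.02239 = 3.617 + 0.05800 = 3.675 mg/L.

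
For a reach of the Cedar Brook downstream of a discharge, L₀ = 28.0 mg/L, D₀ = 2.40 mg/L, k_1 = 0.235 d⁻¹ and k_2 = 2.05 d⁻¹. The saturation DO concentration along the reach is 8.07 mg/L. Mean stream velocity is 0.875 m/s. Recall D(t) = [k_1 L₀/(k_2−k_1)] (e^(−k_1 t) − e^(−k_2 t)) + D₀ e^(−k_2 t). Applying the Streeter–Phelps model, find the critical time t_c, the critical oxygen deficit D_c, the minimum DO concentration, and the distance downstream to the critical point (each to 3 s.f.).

At the critical point dD/dt = 0, so k_1 L₀ e^(−k_1 t) = k_2 D. Substituting D(t) from the Streeter–Phelps equation and solving for t gives
t_c = ln[(k_2/k_1)(1 − D₀(k_2−k_1)/(k_1 L₀))] / (k_2−k_1).
Here k_2−k_1 = 1.815 d⁻¹ and 1 − D₀(k_2−k_1)/(k_1 L₀) = 1 − 2.40×1.815/(0.235×28.0) = 0.3380, so
t_c = ln(8.723 × 0.3380) / 1.815 = 1.081 / 1.815 = 0.5957 d.
L(t_c) = L₀ e^(−k_1 t_c) = 28.0 × 0.8694 = 24.34 mg/L, and at the critical point k_2 D_c = k_1 L, so D_c = (0.235/2.05) × 24.34 = 2.790 mg/L.
Minimum DO = C_s − D_c = 8.07 − 2.790 = 5.280 mg/L.
x_c = v t_c = 0.875 m/s × 0.5957 d × 86400 s/d = 45040 m ≈ 45.0 km.

t_c ≈ 0.596 d; D_c ≈ 2.79 mg/L; min DO ≈ 5.28 mg/L; x_c ≈ 45.0 km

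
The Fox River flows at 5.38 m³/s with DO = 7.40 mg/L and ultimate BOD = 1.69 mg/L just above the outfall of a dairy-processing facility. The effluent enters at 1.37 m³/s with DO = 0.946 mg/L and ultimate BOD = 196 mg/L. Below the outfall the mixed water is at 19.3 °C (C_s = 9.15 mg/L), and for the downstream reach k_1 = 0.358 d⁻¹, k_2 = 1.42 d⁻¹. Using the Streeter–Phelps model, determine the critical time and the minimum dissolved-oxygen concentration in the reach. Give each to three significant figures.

Mixed DO = (5.38×7.40 + 1.37×0.946)/(5.38+1.37) = 41.11/6.750 = 6.090 mg/L.
Mixed L₀ = (5.38×1.69 + 1.37×196)/(6.750) = 277.6/6.750 = 41.13 mg/L.
Initial deficit D₀ = C_s − DO₀ = 9.15 − 6.090 = 3.060 mg/L.
t_c = (1/1.062) ln[(1.42/0.358)(1 − 3.060×1.062/(0.358×41.13))] = 0.9416 × ln(3.091) = 1.063 d.
D_c = (0.358/1.42) × 41.13 × e^(−0.358×1.063) = 0.2521 × 41.13 × 0.6836 = 7.088 mg/L.
Minimum DO = 9.15 − 7.088 = 2.062 mg/L.

t_c ≈ 1.06 d; minimum DO ≈ 2.06 mg/L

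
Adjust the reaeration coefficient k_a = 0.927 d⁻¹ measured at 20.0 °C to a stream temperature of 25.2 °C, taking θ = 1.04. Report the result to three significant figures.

k_a(T₂) = k_a(T₁) · θ^(T₂−T₁) = 0.927 × 1.04^(25.2−20.0)
= 0.927 × 1.04^5.20 = 0.927 × 1.226 = 1.137 d⁻¹.

k_a ≈ 1.14 d⁻¹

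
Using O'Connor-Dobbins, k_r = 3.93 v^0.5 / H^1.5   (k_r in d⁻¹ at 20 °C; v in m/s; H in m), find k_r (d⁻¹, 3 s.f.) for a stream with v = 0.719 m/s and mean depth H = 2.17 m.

k_r = 3.93 × 0.719^0.5 / 2.17^1.5 = 3.93 × 0.8479 / 3.197 = 1.042 d⁻¹.

k_r ≈ 1.04 d⁻¹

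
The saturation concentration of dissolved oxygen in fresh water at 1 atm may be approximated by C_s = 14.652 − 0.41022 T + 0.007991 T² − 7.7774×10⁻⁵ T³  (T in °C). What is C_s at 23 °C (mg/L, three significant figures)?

C_s = 14.652 − 0.41022×23 + 0.007991×23² − 7.7774×10⁻⁵×23³ = 8.498 mg/L.

C_s ≈ 8.50 mg/L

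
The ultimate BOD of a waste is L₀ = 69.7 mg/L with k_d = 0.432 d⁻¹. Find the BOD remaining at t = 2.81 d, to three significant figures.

L_t = L₀ e^(−k_d t) = 69.7 × e^(−0.432×2.81) = 69.7 × 0.2970 = 20.70 mg/L.

L ≈ 20.7 mg/L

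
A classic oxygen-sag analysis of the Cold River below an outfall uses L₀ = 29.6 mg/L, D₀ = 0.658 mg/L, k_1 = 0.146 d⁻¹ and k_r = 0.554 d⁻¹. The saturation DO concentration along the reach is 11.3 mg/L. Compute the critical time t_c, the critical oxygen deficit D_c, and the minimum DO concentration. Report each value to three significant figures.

With k_r/k_1 = 3.795 and 1 − D₀(k_r−k_1)/(k_1 L₀) = 0.9379,
t_c = ln(3.795 × 0.9379) / (0.554 − 0.146) = ln(3.559) / 0.4080 = 1.269/0.4080 = 3.111 d.
L(t_c) = L₀ e^(−k_1 t_c) = 29.6 × 0.6349 = 18.79 mg/L, and at the critical point k_r D_c = k_1 L, so D_c = (0.146/0.554) × 18.79 = 4.953 mg/L.
Minimum DO = C_s − D_c = 11.3 − 4.953 = 6.347 mg/L.

t_c ≈ 3.11 d; D_c ≈ 4.95 mg/L; min DO ≈ 6.35 mg/L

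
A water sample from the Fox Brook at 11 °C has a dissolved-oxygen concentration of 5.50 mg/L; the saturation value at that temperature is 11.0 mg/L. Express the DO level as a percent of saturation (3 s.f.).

% saturation = C/C_s × 100 = 5.50/11.0 × 100 = 50.0 %.

50.0 % saturation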